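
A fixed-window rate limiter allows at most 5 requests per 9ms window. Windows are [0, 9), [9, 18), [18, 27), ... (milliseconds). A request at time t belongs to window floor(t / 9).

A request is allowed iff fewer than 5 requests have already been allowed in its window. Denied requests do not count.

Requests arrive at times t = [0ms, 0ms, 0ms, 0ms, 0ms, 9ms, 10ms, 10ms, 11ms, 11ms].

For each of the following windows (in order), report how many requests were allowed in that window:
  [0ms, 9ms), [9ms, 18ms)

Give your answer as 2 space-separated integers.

Answer: 5 5

Derivation:
Processing requests:
  req#1 t=0ms (window 0): ALLOW
  req#2 t=0ms (window 0): ALLOW
  req#3 t=0ms (window 0): ALLOW
  req#4 t=0ms (window 0): ALLOW
  req#5 t=0ms (window 0): ALLOW
  req#6 t=9ms (window 1): ALLOW
  req#7 t=10ms (window 1): ALLOW
  req#8 t=10ms (window 1): ALLOW
  req#9 t=11ms (window 1): ALLOW
  req#10 t=11ms (window 1): ALLOW

Allowed counts by window: 5 5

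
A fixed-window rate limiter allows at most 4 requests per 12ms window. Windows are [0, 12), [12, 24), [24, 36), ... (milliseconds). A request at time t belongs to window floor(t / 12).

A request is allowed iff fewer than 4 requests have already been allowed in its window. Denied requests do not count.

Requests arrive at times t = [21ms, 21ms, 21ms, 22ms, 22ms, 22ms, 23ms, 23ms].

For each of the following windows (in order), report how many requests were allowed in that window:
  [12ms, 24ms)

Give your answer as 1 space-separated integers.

Answer: 4

Derivation:
Processing requests:
  req#1 t=21ms (window 1): ALLOW
  req#2 t=21ms (window 1): ALLOW
  req#3 t=21ms (window 1): ALLOW
  req#4 t=22ms (window 1): ALLOW
  req#5 t=22ms (window 1): DENY
  req#6 t=22ms (window 1): DENY
  req#7 t=23ms (window 1): DENY
  req#8 t=23ms (window 1): DENY

Allowed counts by window: 4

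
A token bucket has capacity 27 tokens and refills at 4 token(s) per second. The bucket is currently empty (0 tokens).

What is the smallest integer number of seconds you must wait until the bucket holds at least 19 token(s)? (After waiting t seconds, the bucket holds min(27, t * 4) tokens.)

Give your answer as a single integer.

Need t * 4 >= 19, so t >= 19/4.
Smallest integer t = ceil(19/4) = 5.

Answer: 5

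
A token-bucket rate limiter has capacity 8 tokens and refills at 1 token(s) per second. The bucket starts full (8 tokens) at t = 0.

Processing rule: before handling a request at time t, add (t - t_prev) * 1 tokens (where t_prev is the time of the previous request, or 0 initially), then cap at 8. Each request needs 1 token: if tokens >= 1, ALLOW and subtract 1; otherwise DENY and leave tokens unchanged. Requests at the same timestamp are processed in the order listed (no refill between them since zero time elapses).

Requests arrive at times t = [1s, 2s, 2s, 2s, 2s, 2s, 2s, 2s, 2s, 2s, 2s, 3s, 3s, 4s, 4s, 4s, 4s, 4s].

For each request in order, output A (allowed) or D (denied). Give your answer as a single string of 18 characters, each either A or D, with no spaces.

Simulating step by step:
  req#1 t=1s: ALLOW
  req#2 t=2s: ALLOW
  req#3 t=2s: ALLOW
  req#4 t=2s: ALLOW
  req#5 t=2s: ALLOW
  req#6 t=2s: ALLOW
  req#7 t=2s: ALLOW
  req#8 t=2s: ALLOW
  req#9 t=2s: ALLOW
  req#10 t=2s: DENY
  req#11 t=2s: DENY
  req#12 t=3s: ALLOW
  req#13 t=3s: DENY
  req#14 t=4s: ALLOW
  req#15 t=4s: DENY
  req#16 t=4s: DENY
  req#17 t=4s: DENY
  req#18 t=4s: DENY

Answer: AAAAAAAAADDADADDDD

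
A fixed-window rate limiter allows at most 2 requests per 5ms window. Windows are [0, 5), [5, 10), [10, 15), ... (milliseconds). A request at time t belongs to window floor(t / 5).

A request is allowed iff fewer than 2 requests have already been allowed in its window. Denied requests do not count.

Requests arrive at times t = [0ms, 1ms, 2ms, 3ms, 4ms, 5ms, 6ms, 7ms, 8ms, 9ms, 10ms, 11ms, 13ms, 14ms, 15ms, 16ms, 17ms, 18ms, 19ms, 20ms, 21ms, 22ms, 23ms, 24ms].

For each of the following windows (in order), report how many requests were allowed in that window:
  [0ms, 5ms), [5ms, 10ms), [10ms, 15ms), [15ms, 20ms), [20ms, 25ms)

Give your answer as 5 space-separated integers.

Processing requests:
  req#1 t=0ms (window 0): ALLOW
  req#2 t=1ms (window 0): ALLOW
  req#3 t=2ms (window 0): DENY
  req#4 t=3ms (window 0): DENY
  req#5 t=4ms (window 0): DENY
  req#6 t=5ms (window 1): ALLOW
  req#7 t=6ms (window 1): ALLOW
  req#8 t=7ms (window 1): DENY
  req#9 t=8ms (window 1): DENY
  req#10 t=9ms (window 1): DENY
  req#11 t=10ms (window 2): ALLOW
  req#12 t=11ms (window 2): ALLOW
  req#13 t=13ms (window 2): DENY
  req#14 t=14ms (window 2): DENY
  req#15 t=15ms (window 3): ALLOW
  req#16 t=16ms (window 3): ALLOW
  req#17 t=17ms (window 3): DENY
  req#18 t=18ms (window 3): DENY
  req#19 t=19ms (window 3): DENY
  req#20 t=20ms (window 4): ALLOW
  req#21 t=21ms (window 4): ALLOW
  req#22 t=22ms (window 4): DENY
  req#23 t=23ms (window 4): DENY
  req#24 t=24ms (window 4): DENY

Allowed counts by window: 2 2 2 2 2

Answer: 2 2 2 2 2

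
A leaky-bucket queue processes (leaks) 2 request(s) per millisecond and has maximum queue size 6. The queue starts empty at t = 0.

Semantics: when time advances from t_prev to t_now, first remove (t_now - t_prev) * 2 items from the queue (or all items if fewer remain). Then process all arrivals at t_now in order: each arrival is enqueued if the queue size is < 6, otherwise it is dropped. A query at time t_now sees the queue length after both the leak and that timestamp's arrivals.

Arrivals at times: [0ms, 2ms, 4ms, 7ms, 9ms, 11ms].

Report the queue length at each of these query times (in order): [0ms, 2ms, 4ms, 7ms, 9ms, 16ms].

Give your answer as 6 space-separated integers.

Answer: 1 1 1 1 1 0

Derivation:
Queue lengths at query times:
  query t=0ms: backlog = 1
  query t=2ms: backlog = 1
  query t=4ms: backlog = 1
  query t=7ms: backlog = 1
  query t=9ms: backlog = 1
  query t=16ms: backlog = 0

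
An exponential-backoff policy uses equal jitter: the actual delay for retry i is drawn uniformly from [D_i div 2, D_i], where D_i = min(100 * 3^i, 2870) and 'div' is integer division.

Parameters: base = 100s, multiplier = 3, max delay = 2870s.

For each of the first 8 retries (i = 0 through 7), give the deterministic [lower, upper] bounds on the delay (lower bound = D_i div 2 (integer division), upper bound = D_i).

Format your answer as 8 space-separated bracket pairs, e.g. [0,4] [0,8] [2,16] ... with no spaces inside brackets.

Answer: [50,100] [150,300] [450,900] [1350,2700] [1435,2870] [1435,2870] [1435,2870] [1435,2870]

Derivation:
Computing bounds per retry:
  i=0: D_i=min(100*3^0,2870)=100, bounds=[50,100]
  i=1: D_i=min(100*3^1,2870)=300, bounds=[150,300]
  i=2: D_i=min(100*3^2,2870)=900, bounds=[450,900]
  i=3: D_i=min(100*3^3,2870)=2700, bounds=[1350,2700]
  i=4: D_i=min(100*3^4,2870)=2870, bounds=[1435,2870]
  i=5: D_i=min(100*3^5,2870)=2870, bounds=[1435,2870]
  i=6: D_i=min(100*3^6,2870)=2870, bounds=[1435,2870]
  i=7: D_i=min(100*3^7,2870)=2870, bounds=[1435,2870]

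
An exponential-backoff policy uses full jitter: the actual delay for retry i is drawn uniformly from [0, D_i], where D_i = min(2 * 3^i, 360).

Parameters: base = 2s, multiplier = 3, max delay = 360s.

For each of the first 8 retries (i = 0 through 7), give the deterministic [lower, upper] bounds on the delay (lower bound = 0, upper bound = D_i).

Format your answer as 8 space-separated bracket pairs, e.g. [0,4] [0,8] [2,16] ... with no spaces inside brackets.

Computing bounds per retry:
  i=0: D_i=min(2*3^0,360)=2, bounds=[0,2]
  i=1: D_i=min(2*3^1,360)=6, bounds=[0,6]
  i=2: D_i=min(2*3^2,360)=18, bounds=[0,18]
  i=3: D_i=min(2*3^3,360)=54, bounds=[0,54]
  i=4: D_i=min(2*3^4,360)=162, bounds=[0,162]
  i=5: D_i=min(2*3^5,360)=360, bounds=[0,360]
  i=6: D_i=min(2*3^6,360)=360, bounds=[0,360]
  i=7: D_i=min(2*3^7,360)=360, bounds=[0,360]

Answer: [0,2] [0,6] [0,18] [0,54] [0,162] [0,360] [0,360] [0,360]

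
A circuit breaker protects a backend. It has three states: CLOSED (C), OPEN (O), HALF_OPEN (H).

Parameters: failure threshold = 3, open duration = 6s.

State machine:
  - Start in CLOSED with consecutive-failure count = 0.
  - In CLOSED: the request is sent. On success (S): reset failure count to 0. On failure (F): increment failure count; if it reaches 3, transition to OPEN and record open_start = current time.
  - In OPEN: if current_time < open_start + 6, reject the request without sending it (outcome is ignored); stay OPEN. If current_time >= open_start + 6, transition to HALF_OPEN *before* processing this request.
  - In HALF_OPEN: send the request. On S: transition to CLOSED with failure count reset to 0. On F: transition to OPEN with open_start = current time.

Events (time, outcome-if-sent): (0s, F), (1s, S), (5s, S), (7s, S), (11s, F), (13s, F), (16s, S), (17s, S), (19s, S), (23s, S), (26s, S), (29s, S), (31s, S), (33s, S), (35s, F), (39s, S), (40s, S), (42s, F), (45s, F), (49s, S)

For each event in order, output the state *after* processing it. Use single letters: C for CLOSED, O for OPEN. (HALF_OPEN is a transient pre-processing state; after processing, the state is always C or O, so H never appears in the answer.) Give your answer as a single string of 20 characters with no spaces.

State after each event:
  event#1 t=0s outcome=F: state=CLOSED
  event#2 t=1s outcome=S: state=CLOSED
  event#3 t=5s outcome=S: state=CLOSED
  event#4 t=7s outcome=S: state=CLOSED
  event#5 t=11s outcome=F: state=CLOSED
  event#6 t=13s outcome=F: state=CLOSED
  event#7 t=16s outcome=S: state=CLOSED
  event#8 t=17s outcome=S: state=CLOSED
  event#9 t=19s outcome=S: state=CLOSED
  event#10 t=23s outcome=S: state=CLOSED
  event#11 t=26s outcome=S: state=CLOSED
  event#12 t=29s outcome=S: state=CLOSED
  event#13 t=31s outcome=S: state=CLOSED
  event#14 t=33s outcome=S: state=CLOSED
  event#15 t=35s outcome=F: state=CLOSED
  event#16 t=39s outcome=S: state=CLOSED
  event#17 t=40s outcome=S: state=CLOSED
  event#18 t=42s outcome=F: state=CLOSED
  event#19 t=45s outcome=F: state=CLOSED
  event#20 t=49s outcome=S: state=CLOSED

Answer: CCCCCCCCCCCCCCCCCCCC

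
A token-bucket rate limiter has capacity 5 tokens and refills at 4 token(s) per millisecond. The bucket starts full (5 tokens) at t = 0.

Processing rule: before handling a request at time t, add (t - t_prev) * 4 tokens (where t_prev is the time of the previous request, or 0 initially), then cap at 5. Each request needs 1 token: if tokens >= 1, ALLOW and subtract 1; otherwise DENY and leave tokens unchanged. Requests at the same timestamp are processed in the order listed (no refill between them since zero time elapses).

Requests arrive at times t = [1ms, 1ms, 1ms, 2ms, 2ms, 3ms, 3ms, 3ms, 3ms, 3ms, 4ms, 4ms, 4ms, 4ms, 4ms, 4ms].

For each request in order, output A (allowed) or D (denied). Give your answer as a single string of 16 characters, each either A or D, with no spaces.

Simulating step by step:
  req#1 t=1ms: ALLOW
  req#2 t=1ms: ALLOW
  req#3 t=1ms: ALLOW
  req#4 t=2ms: ALLOW
  req#5 t=2ms: ALLOW
  req#6 t=3ms: ALLOW
  req#7 t=3ms: ALLOW
  req#8 t=3ms: ALLOW
  req#9 t=3ms: ALLOW
  req#10 t=3ms: ALLOW
  req#11 t=4ms: ALLOW
  req#12 t=4ms: ALLOW
  req#13 t=4ms: ALLOW
  req#14 t=4ms: ALLOW
  req#15 t=4ms: DENY
  req#16 t=4ms: DENY

Answer: AAAAAAAAAAAAAADD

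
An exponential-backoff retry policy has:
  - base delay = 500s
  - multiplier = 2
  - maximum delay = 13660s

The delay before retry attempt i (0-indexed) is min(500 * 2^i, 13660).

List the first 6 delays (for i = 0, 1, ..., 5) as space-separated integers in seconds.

Computing each delay:
  i=0: min(500*2^0, 13660) = 500
  i=1: min(500*2^1, 13660) = 1000
  i=2: min(500*2^2, 13660) = 2000
  i=3: min(500*2^3, 13660) = 4000
  i=4: min(500*2^4, 13660) = 8000
  i=5: min(500*2^5, 13660) = 13660

Answer: 500 1000 2000 4000 8000 13660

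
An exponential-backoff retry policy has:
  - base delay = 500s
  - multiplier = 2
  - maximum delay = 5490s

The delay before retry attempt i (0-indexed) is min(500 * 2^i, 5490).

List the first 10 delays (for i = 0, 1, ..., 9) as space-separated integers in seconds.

Computing each delay:
  i=0: min(500*2^0, 5490) = 500
  i=1: min(500*2^1, 5490) = 1000
  i=2: min(500*2^2, 5490) = 2000
  i=3: min(500*2^3, 5490) = 4000
  i=4: min(500*2^4, 5490) = 5490
  i=5: min(500*2^5, 5490) = 5490
  i=6: min(500*2^6, 5490) = 5490
  i=7: min(500*2^7, 5490) = 5490
  i=8: min(500*2^8, 5490) = 5490
  i=9: min(500*2^9, 5490) = 5490

Answer: 500 1000 2000 4000 5490 5490 5490 5490 5490 5490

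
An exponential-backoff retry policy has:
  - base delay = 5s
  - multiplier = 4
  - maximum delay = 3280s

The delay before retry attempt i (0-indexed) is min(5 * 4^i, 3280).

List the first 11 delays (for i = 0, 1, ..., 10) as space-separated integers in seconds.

Computing each delay:
  i=0: min(5*4^0, 3280) = 5
  i=1: min(5*4^1, 3280) = 20
  i=2: min(5*4^2, 3280) = 80
  i=3: min(5*4^3, 3280) = 320
  i=4: min(5*4^4, 3280) = 1280
  i=5: min(5*4^5, 3280) = 3280
  i=6: min(5*4^6, 3280) = 3280
  i=7: min(5*4^7, 3280) = 3280
  i=8: min(5*4^8, 3280) = 3280
  i=9: min(5*4^9, 3280) = 3280
  i=10: min(5*4^10, 3280) = 3280

Answer: 5 20 80 320 1280 3280 3280 3280 3280 3280 3280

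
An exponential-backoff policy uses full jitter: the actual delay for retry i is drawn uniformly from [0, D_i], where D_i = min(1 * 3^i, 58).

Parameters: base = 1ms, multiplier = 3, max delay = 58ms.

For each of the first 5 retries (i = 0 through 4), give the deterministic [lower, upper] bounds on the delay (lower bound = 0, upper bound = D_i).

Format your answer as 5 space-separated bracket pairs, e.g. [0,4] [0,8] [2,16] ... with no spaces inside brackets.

Answer: [0,1] [0,3] [0,9] [0,27] [0,58]

Derivation:
Computing bounds per retry:
  i=0: D_i=min(1*3^0,58)=1, bounds=[0,1]
  i=1: D_i=min(1*3^1,58)=3, bounds=[0,3]
  i=2: D_i=min(1*3^2,58)=9, bounds=[0,9]
  i=3: D_i=min(1*3^3,58)=27, bounds=[0,27]
  i=4: D_i=min(1*3^4,58)=58, bounds=[0,58]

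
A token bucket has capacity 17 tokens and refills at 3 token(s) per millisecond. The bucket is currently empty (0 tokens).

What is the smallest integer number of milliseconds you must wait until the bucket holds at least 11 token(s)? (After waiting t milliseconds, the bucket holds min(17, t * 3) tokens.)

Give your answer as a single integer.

Answer: 4

Derivation:
Need t * 3 >= 11, so t >= 11/3.
Smallest integer t = ceil(11/3) = 4.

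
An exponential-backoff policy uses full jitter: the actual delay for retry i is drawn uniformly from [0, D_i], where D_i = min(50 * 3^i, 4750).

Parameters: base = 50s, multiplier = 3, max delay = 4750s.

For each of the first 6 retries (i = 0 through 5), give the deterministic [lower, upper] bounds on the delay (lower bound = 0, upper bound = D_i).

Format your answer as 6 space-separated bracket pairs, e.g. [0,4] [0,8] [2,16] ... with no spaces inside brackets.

Computing bounds per retry:
  i=0: D_i=min(50*3^0,4750)=50, bounds=[0,50]
  i=1: D_i=min(50*3^1,4750)=150, bounds=[0,150]
  i=2: D_i=min(50*3^2,4750)=450, bounds=[0,450]
  i=3: D_i=min(50*3^3,4750)=1350, bounds=[0,1350]
  i=4: D_i=min(50*3^4,4750)=4050, bounds=[0,4050]
  i=5: D_i=min(50*3^5,4750)=4750, bounds=[0,4750]

Answer: [0,50] [0,150] [0,450] [0,1350] [0,4050] [0,4750]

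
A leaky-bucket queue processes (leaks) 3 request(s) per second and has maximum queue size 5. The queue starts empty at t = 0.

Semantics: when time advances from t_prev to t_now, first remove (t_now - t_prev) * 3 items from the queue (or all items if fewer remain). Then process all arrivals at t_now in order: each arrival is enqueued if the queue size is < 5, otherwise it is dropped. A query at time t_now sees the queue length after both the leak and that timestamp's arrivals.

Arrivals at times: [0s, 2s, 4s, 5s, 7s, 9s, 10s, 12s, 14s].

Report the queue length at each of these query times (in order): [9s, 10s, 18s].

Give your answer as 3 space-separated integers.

Queue lengths at query times:
  query t=9s: backlog = 1
  query t=10s: backlog = 1
  query t=18s: backlog = 0

Answer: 1 1 0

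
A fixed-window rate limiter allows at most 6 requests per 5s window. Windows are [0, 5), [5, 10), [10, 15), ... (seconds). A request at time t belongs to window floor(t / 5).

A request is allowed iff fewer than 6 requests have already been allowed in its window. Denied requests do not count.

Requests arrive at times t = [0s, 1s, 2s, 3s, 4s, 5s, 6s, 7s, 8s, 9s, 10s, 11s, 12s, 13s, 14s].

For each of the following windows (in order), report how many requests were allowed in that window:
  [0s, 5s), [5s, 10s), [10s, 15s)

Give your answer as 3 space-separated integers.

Processing requests:
  req#1 t=0s (window 0): ALLOW
  req#2 t=1s (window 0): ALLOW
  req#3 t=2s (window 0): ALLOW
  req#4 t=3s (window 0): ALLOW
  req#5 t=4s (window 0): ALLOW
  req#6 t=5s (window 1): ALLOW
  req#7 t=6s (window 1): ALLOW
  req#8 t=7s (window 1): ALLOW
  req#9 t=8s (window 1): ALLOW
  req#10 t=9s (window 1): ALLOW
  req#11 t=10s (window 2): ALLOW
  req#12 t=11s (window 2): ALLOW
  req#13 t=12s (window 2): ALLOW
  req#14 t=13s (window 2): ALLOW
  req#15 t=14s (window 2): ALLOW

Allowed counts by window: 5 5 5

Answer: 5 5 5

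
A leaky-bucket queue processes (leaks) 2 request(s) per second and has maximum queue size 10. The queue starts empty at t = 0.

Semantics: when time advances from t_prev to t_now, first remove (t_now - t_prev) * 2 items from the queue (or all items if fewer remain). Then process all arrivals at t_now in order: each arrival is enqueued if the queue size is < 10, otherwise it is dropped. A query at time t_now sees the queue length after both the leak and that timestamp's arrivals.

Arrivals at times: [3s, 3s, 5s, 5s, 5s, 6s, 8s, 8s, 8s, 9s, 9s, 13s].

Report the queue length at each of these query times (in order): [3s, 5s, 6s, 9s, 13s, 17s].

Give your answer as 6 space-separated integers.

Answer: 2 3 2 3 1 0

Derivation:
Queue lengths at query times:
  query t=3s: backlog = 2
  query t=5s: backlog = 3
  query t=6s: backlog = 2
  query t=9s: backlog = 3
  query t=13s: backlog = 1
  query t=17s: backlog = 0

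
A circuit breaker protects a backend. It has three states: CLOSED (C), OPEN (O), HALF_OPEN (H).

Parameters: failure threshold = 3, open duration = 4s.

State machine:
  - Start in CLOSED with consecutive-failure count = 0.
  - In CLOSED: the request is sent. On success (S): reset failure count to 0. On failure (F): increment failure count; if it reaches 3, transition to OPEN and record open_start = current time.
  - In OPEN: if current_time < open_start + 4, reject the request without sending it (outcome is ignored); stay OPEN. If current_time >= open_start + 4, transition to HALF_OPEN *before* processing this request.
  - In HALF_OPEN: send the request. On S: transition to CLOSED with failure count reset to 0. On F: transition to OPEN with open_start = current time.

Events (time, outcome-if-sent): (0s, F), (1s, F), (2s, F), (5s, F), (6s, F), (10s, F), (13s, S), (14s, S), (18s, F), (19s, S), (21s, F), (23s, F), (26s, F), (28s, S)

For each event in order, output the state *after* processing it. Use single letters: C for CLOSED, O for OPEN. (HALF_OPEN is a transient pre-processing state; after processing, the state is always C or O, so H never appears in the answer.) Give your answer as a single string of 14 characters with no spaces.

Answer: CCOOOOOCCCCCOO

Derivation:
State after each event:
  event#1 t=0s outcome=F: state=CLOSED
  event#2 t=1s outcome=F: state=CLOSED
  event#3 t=2s outcome=F: state=OPEN
  event#4 t=5s outcome=F: state=OPEN
  event#5 t=6s outcome=F: state=OPEN
  event#6 t=10s outcome=F: state=OPEN
  event#7 t=13s outcome=S: state=OPEN
  event#8 t=14s outcome=S: state=CLOSED
  event#9 t=18s outcome=F: state=CLOSED
  event#10 t=19s outcome=S: state=CLOSED
  event#11 t=21s outcome=F: state=CLOSED
  event#12 t=23s outcome=F: state=CLOSED
  event#13 t=26s outcome=F: state=OPEN
  event#14 t=28s outcome=S: state=OPEN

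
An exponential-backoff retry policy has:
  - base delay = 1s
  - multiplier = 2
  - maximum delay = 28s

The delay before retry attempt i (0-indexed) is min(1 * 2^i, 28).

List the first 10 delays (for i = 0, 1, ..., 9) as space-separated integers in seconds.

Answer: 1 2 4 8 16 28 28 28 28 28

Derivation:
Computing each delay:
  i=0: min(1*2^0, 28) = 1
  i=1: min(1*2^1, 28) = 2
  i=2: min(1*2^2, 28) = 4
  i=3: min(1*2^3, 28) = 8
  i=4: min(1*2^4, 28) = 16
  i=5: min(1*2^5, 28) = 28
  i=6: min(1*2^6, 28) = 28
  i=7: min(1*2^7, 28) = 28
  i=8: min(1*2^8, 28) = 28
  i=9: min(1*2^9, 28) = 28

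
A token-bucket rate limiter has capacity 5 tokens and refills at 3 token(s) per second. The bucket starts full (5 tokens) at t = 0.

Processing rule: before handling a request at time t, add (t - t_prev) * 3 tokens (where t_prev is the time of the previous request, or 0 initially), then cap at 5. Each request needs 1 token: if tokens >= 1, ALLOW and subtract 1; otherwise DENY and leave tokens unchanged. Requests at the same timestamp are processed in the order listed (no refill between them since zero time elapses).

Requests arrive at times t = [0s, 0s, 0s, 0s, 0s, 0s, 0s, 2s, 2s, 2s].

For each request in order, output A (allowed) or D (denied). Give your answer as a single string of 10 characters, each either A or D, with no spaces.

Simulating step by step:
  req#1 t=0s: ALLOW
  req#2 t=0s: ALLOW
  req#3 t=0s: ALLOW
  req#4 t=0s: ALLOW
  req#5 t=0s: ALLOW
  req#6 t=0s: DENY
  req#7 t=0s: DENY
  req#8 t=2s: ALLOW
  req#9 t=2s: ALLOW
  req#10 t=2s: ALLOW

Answer: AAAAADDAAA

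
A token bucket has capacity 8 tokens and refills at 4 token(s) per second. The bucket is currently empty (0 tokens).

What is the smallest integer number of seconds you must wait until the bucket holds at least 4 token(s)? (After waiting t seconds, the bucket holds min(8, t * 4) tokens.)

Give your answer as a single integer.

Need t * 4 >= 4, so t >= 4/4.
Smallest integer t = ceil(4/4) = 1.

Answer: 1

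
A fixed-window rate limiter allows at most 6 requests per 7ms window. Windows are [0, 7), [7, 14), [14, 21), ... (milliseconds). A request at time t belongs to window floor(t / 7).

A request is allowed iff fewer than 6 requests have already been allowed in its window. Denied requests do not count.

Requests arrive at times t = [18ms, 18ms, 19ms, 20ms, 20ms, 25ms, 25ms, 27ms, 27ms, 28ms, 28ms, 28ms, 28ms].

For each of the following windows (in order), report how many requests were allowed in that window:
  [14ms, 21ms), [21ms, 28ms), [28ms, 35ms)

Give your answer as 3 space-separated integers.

Processing requests:
  req#1 t=18ms (window 2): ALLOW
  req#2 t=18ms (window 2): ALLOW
  req#3 t=19ms (window 2): ALLOW
  req#4 t=20ms (window 2): ALLOW
  req#5 t=20ms (window 2): ALLOW
  req#6 t=25ms (window 3): ALLOW
  req#7 t=25ms (window 3): ALLOW
  req#8 t=27ms (window 3): ALLOW
  req#9 t=27ms (window 3): ALLOW
  req#10 t=28ms (window 4): ALLOW
  req#11 t=28ms (window 4): ALLOW
  req#12 t=28ms (window 4): ALLOW
  req#13 t=28ms (window 4): ALLOW

Allowed counts by window: 5 4 4

Answer: 5 4 4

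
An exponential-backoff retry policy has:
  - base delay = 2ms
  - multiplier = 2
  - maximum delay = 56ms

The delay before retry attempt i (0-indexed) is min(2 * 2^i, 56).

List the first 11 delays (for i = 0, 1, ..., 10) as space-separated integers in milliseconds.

Answer: 2 4 8 16 32 56 56 56 56 56 56

Derivation:
Computing each delay:
  i=0: min(2*2^0, 56) = 2
  i=1: min(2*2^1, 56) = 4
  i=2: min(2*2^2, 56) = 8
  i=3: min(2*2^3, 56) = 16
  i=4: min(2*2^4, 56) = 32
  i=5: min(2*2^5, 56) = 56
  i=6: min(2*2^6, 56) = 56
  i=7: min(2*2^7, 56) = 56
  i=8: min(2*2^8, 56) = 56
  i=9: min(2*2^9, 56) = 56
  i=10: min(2*2^10, 56) = 56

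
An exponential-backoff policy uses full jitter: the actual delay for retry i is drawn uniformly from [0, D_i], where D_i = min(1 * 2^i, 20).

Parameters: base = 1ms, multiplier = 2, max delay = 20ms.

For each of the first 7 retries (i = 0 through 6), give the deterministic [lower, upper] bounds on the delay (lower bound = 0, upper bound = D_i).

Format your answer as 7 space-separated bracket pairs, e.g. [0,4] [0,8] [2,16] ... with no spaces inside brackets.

Answer: [0,1] [0,2] [0,4] [0,8] [0,16] [0,20] [0,20]

Derivation:
Computing bounds per retry:
  i=0: D_i=min(1*2^0,20)=1, bounds=[0,1]
  i=1: D_i=min(1*2^1,20)=2, bounds=[0,2]
  i=2: D_i=min(1*2^2,20)=4, bounds=[0,4]
  i=3: D_i=min(1*2^3,20)=8, bounds=[0,8]
  i=4: D_i=min(1*2^4,20)=16, bounds=[0,16]
  i=5: D_i=min(1*2^5,20)=20, bounds=[0,20]
  i=6: D_i=min(1*2^6,20)=20, bounds=[0,20]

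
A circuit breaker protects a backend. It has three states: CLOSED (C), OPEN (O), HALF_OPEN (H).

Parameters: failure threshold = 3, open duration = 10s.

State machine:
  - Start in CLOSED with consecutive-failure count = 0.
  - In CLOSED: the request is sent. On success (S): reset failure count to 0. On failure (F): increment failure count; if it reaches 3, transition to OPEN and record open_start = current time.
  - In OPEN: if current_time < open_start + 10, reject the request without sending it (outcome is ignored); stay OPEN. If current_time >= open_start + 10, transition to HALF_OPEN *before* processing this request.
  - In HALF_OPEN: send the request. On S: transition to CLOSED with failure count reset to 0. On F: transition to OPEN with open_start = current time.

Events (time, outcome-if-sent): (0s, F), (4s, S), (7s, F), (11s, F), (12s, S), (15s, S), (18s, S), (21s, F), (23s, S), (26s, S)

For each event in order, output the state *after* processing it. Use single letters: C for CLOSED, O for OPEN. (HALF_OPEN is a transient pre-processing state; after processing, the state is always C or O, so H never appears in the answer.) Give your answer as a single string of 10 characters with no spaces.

State after each event:
  event#1 t=0s outcome=F: state=CLOSED
  event#2 t=4s outcome=S: state=CLOSED
  event#3 t=7s outcome=F: state=CLOSED
  event#4 t=11s outcome=F: state=CLOSED
  event#5 t=12s outcome=S: state=CLOSED
  event#6 t=15s outcome=S: state=CLOSED
  event#7 t=18s outcome=S: state=CLOSED
  event#8 t=21s outcome=F: state=CLOSED
  event#9 t=23s outcome=S: state=CLOSED
  event#10 t=26s outcome=S: state=CLOSED

Answer: CCCCCCCCCC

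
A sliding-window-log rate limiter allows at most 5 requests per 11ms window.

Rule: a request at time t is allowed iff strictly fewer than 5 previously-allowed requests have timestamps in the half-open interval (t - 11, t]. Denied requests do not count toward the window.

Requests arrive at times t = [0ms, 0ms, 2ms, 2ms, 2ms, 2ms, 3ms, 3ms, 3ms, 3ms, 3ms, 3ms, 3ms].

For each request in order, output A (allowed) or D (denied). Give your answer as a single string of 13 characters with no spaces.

Tracking allowed requests in the window:
  req#1 t=0ms: ALLOW
  req#2 t=0ms: ALLOW
  req#3 t=2ms: ALLOW
  req#4 t=2ms: ALLOW
  req#5 t=2ms: ALLOW
  req#6 t=2ms: DENY
  req#7 t=3ms: DENY
  req#8 t=3ms: DENY
  req#9 t=3ms: DENY
  req#10 t=3ms: DENY
  req#11 t=3ms: DENY
  req#12 t=3ms: DENY
  req#13 t=3ms: DENY

Answer: AAAAADDDDDDDD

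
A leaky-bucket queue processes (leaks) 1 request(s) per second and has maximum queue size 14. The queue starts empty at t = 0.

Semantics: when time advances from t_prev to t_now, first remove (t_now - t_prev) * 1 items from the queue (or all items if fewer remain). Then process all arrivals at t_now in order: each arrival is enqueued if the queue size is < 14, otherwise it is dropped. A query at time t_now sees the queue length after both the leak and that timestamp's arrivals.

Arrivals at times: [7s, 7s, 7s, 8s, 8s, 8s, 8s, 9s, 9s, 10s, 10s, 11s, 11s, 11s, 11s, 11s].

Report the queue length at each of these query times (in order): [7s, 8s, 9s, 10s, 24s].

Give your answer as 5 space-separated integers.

Answer: 3 6 7 8 0

Derivation:
Queue lengths at query times:
  query t=7s: backlog = 3
  query t=8s: backlog = 6
  query t=9s: backlog = 7
  query t=10s: backlog = 8
  query t=24s: backlog = 0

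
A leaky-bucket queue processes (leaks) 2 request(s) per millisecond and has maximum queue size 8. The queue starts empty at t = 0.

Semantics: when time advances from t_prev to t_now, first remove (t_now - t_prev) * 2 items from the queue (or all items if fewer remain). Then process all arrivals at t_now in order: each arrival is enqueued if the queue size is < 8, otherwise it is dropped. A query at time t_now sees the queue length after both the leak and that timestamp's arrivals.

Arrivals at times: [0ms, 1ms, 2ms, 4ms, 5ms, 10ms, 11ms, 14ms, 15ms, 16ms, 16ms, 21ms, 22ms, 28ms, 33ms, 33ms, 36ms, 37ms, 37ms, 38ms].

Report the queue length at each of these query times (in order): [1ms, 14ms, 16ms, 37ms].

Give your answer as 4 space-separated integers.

Answer: 1 1 2 2

Derivation:
Queue lengths at query times:
  query t=1ms: backlog = 1
  query t=14ms: backlog = 1
  query t=16ms: backlog = 2
  query t=37ms: backlog = 2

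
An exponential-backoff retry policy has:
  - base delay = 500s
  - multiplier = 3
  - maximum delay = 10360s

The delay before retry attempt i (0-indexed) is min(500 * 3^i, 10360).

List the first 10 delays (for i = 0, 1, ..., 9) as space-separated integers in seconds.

Answer: 500 1500 4500 10360 10360 10360 10360 10360 10360 10360

Derivation:
Computing each delay:
  i=0: min(500*3^0, 10360) = 500
  i=1: min(500*3^1, 10360) = 1500
  i=2: min(500*3^2, 10360) = 4500
  i=3: min(500*3^3, 10360) = 10360
  i=4: min(500*3^4, 10360) = 10360
  i=5: min(500*3^5, 10360) = 10360
  i=6: min(500*3^6, 10360) = 10360
  i=7: min(500*3^7, 10360) = 10360
  i=8: min(500*3^8, 10360) = 10360
  i=9: min(500*3^9, 10360) = 10360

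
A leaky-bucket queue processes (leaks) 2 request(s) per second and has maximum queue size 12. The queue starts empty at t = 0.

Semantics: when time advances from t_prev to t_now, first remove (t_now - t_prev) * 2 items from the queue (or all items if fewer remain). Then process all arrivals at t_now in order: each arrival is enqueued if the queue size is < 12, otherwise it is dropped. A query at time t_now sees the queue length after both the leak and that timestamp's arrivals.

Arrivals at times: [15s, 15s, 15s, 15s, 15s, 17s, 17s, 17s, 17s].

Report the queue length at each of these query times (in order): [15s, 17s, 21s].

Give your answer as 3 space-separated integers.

Queue lengths at query times:
  query t=15s: backlog = 5
  query t=17s: backlog = 5
  query t=21s: backlog = 0

Answer: 5 5 0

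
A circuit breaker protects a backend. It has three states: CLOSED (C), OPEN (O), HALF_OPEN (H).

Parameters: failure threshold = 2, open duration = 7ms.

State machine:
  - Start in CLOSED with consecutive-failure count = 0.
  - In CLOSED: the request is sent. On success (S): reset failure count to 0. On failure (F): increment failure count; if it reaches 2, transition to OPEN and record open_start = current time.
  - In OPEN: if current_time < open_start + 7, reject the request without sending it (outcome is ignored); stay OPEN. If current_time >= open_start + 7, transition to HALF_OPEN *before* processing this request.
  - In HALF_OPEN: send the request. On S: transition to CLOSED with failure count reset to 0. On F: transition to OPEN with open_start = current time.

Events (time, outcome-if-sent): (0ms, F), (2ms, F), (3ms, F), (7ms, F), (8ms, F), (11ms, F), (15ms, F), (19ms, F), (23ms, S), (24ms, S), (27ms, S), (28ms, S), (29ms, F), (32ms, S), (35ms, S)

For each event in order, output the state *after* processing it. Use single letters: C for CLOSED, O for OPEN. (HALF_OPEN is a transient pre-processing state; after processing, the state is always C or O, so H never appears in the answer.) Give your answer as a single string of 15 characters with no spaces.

State after each event:
  event#1 t=0ms outcome=F: state=CLOSED
  event#2 t=2ms outcome=F: state=OPEN
  event#3 t=3ms outcome=F: state=OPEN
  event#4 t=7ms outcome=F: state=OPEN
  event#5 t=8ms outcome=F: state=OPEN
  event#6 t=11ms outcome=F: state=OPEN
  event#7 t=15ms outcome=F: state=OPEN
  event#8 t=19ms outcome=F: state=OPEN
  event#9 t=23ms outcome=S: state=OPEN
  event#10 t=24ms outcome=S: state=OPEN
  event#11 t=27ms outcome=S: state=CLOSED
  event#12 t=28ms outcome=S: state=CLOSED
  event#13 t=29ms outcome=F: state=CLOSED
  event#14 t=32ms outcome=S: state=CLOSED
  event#15 t=35ms outcome=S: state=CLOSED

Answer: COOOOOOOOOCCCCC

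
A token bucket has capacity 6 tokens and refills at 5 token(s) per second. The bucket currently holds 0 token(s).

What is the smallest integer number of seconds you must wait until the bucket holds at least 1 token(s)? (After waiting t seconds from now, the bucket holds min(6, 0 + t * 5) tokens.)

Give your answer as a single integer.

Need 0 + t * 5 >= 1, so t >= 1/5.
Smallest integer t = ceil(1/5) = 1.

Answer: 1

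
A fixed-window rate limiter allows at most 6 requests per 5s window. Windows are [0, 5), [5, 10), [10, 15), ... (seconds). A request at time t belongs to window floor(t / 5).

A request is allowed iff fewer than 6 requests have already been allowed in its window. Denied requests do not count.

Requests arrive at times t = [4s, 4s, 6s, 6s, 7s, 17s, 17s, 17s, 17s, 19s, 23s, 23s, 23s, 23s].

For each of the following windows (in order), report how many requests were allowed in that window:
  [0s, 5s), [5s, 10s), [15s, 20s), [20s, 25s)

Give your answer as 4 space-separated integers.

Processing requests:
  req#1 t=4s (window 0): ALLOW
  req#2 t=4s (window 0): ALLOW
  req#3 t=6s (window 1): ALLOW
  req#4 t=6s (window 1): ALLOW
  req#5 t=7s (window 1): ALLOW
  req#6 t=17s (window 3): ALLOW
  req#7 t=17s (window 3): ALLOW
  req#8 t=17s (window 3): ALLOW
  req#9 t=17s (window 3): ALLOW
  req#10 t=19s (window 3): ALLOW
  req#11 t=23s (window 4): ALLOW
  req#12 t=23s (window 4): ALLOW
  req#13 t=23s (window 4): ALLOW
  req#14 t=23s (window 4): ALLOW

Allowed counts by window: 2 3 5 4

Answer: 2 3 5 4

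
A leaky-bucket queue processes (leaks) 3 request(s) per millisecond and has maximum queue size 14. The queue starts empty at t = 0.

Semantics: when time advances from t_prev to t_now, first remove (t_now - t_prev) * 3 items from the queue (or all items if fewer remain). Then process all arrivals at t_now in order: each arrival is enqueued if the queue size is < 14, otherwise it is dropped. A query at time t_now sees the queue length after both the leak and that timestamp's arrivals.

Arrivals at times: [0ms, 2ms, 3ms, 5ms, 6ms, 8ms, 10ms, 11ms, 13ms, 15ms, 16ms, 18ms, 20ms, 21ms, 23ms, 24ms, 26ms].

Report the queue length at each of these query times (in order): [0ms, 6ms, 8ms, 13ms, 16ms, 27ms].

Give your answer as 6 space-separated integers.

Queue lengths at query times:
  query t=0ms: backlog = 1
  query t=6ms: backlog = 1
  query t=8ms: backlog = 1
  query t=13ms: backlog = 1
  query t=16ms: backlog = 1
  query t=27ms: backlog = 0

Answer: 1 1 1 1 1 0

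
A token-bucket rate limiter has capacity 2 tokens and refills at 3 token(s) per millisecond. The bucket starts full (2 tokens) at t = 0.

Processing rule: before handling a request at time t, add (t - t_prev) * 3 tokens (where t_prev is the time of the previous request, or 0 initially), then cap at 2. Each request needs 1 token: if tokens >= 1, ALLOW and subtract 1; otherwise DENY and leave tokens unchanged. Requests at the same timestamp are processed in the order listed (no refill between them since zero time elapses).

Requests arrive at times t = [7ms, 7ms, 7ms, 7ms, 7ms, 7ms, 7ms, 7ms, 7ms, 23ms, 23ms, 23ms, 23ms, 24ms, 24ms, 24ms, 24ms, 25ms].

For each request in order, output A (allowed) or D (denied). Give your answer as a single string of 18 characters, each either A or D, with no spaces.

Simulating step by step:
  req#1 t=7ms: ALLOW
  req#2 t=7ms: ALLOW
  req#3 t=7ms: DENY
  req#4 t=7ms: DENY
  req#5 t=7ms: DENY
  req#6 t=7ms: DENY
  req#7 t=7ms: DENY
  req#8 t=7ms: DENY
  req#9 t=7ms: DENY
  req#10 t=23ms: ALLOW
  req#11 t=23ms: ALLOW
  req#12 t=23ms: DENY
  req#13 t=23ms: DENY
  req#14 t=24ms: ALLOW
  req#15 t=24ms: ALLOW
  req#16 t=24ms: DENY
  req#17 t=24ms: DENY
  req#18 t=25ms: ALLOW

Answer: AADDDDDDDAADDAADDA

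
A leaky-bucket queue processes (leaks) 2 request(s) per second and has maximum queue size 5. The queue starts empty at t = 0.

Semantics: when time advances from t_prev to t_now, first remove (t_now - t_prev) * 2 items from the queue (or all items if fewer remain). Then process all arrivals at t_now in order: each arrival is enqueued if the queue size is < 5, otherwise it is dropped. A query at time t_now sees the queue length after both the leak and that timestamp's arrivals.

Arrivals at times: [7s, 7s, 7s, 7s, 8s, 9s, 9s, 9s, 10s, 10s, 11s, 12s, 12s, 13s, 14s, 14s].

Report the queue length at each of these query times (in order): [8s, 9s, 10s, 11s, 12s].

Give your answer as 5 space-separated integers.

Answer: 3 4 4 3 3

Derivation:
Queue lengths at query times:
  query t=8s: backlog = 3
  query t=9s: backlog = 4
  query t=10s: backlog = 4
  query t=11s: backlog = 3
  query t=12s: backlog = 3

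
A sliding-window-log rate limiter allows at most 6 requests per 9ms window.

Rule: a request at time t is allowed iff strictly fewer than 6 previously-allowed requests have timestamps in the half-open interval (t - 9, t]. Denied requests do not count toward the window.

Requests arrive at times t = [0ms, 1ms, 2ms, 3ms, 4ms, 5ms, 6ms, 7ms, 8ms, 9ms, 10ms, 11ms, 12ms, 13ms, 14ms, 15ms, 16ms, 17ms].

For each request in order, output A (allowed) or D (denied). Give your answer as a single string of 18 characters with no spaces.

Tracking allowed requests in the window:
  req#1 t=0ms: ALLOW
  req#2 t=1ms: ALLOW
  req#3 t=2ms: ALLOW
  req#4 t=3ms: ALLOW
  req#5 t=4ms: ALLOW
  req#6 t=5ms: ALLOW
  req#7 t=6ms: DENY
  req#8 t=7ms: DENY
  req#9 t=8ms: DENY
  req#10 t=9ms: ALLOW
  req#11 t=10ms: ALLOW
  req#12 t=11ms: ALLOW
  req#13 t=12ms: ALLOW
  req#14 t=13ms: ALLOW
  req#15 t=14ms: ALLOW
  req#16 t=15ms: DENY
  req#17 t=16ms: DENY
  req#18 t=17ms: DENY

Answer: AAAAAADDDAAAAAADDD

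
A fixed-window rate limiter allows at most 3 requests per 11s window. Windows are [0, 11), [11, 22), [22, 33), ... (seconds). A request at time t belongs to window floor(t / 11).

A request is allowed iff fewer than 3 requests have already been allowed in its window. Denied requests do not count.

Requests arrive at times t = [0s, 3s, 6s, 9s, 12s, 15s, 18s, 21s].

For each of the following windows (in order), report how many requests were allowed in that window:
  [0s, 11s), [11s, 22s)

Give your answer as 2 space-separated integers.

Answer: 3 3

Derivation:
Processing requests:
  req#1 t=0s (window 0): ALLOW
  req#2 t=3s (window 0): ALLOW
  req#3 t=6s (window 0): ALLOW
  req#4 t=9s (window 0): DENY
  req#5 t=12s (window 1): ALLOW
  req#6 t=15s (window 1): ALLOW
  req#7 t=18s (window 1): ALLOW
  req#8 t=21s (window 1): DENY

Allowed counts by window: 3 3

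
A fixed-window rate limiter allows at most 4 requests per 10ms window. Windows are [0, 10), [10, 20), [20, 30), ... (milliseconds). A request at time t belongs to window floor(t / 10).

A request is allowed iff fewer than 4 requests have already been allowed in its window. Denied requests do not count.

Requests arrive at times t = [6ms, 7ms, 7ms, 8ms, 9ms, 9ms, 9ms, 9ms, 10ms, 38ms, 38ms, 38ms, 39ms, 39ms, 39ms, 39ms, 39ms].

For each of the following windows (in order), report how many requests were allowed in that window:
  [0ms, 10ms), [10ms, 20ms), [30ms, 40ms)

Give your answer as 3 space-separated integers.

Answer: 4 1 4

Derivation:
Processing requests:
  req#1 t=6ms (window 0): ALLOW
  req#2 t=7ms (window 0): ALLOW
  req#3 t=7ms (window 0): ALLOW
  req#4 t=8ms (window 0): ALLOW
  req#5 t=9ms (window 0): DENY
  req#6 t=9ms (window 0): DENY
  req#7 t=9ms (window 0): DENY
  req#8 t=9ms (window 0): DENY
  req#9 t=10ms (window 1): ALLOW
  req#10 t=38ms (window 3): ALLOW
  req#11 t=38ms (window 3): ALLOW
  req#12 t=38ms (window 3): ALLOW
  req#13 t=39ms (window 3): ALLOW
  req#14 t=39ms (window 3): DENY
  req#15 t=39ms (window 3): DENY
  req#16 t=39ms (window 3): DENY
  req#17 t=39ms (window 3): DENY

Allowed counts by window: 4 1 4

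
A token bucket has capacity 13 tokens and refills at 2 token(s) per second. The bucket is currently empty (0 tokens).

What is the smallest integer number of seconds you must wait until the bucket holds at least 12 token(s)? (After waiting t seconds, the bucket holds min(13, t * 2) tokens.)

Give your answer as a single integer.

Need t * 2 >= 12, so t >= 12/2.
Smallest integer t = ceil(12/2) = 6.

Answer: 6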